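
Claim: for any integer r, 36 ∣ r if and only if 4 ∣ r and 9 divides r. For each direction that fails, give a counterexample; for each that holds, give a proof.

Both directions hold.

(⟹) If 36 ∣ r, write r = 36q. Since 36 = 9·4, r = 4·(9q), so 4 ∣ r; and since 36 = 4·9, r = 9·(4q), so 9 ∣ r.

(⟸) Suppose 4 ∣ r and 9 ∣ r. Any common multiple of 4 and 9 is a multiple of their lcm; here gcd(4, 9) = 1, so lcm(4, 9) = 4·9 = 36, so 36 ∣ r.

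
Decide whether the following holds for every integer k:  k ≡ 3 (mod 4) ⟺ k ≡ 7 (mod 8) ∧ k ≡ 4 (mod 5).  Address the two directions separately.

(⟸) If k ≡ 7 (mod 8) and k ≡ 4 (mod 5), then by the Chinese remainder theorem k ≡ 39 (mod 40). Since 39 ≡ 3 (mod 4) and 4 ∣ 40, we get k ≡ 3 (mod 4).

(⟹) This fails: k = 3 gives 3 ≡ 3 (mod 4) but 3 ≡ 3 (mod 8), so the conjunction on the right does not hold.

The forward direction fails; the converse holds.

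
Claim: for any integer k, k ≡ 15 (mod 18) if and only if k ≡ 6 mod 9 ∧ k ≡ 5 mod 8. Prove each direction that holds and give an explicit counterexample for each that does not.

Not equivalent: only (⇐) holds.

[⇐] If k ≡ 6 (mod 9) and k ≡ 5 (mod 8), then by the Chinese remainder theorem k ≡ 69 (mod 72). Since 69 ≡ 15 (mod 18) and 18 ∣ 72, we get k ≡ 15 (mod 18).

[⇒] This fails: k = 33 gives 33 ≡ 15 (mod 18) but 33 ≡ 1 (mod 8), so the conjunction on the right does not hold.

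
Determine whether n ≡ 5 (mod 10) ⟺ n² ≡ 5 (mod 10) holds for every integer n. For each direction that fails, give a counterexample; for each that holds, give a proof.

Converse. Suppose n² ≡ 5 (mod 10). The only residue r in {0, …, 9} with r² ≡ 5 (mod 10) is r = 5, so n ≡ 5 (mod 10).

Forward direction. Suppose n ≡ 5 (mod 10). Write n = 10j + 5. Then (10j + 5)² = 100j² + 100j + 25 = 10(10j² + 10j + 2) + 5, so n² ≡ 5 (mod 10).

Both directions hold.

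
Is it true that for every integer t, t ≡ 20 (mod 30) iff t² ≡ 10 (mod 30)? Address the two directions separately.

(→) Suppose t ≡ 20 (mod 30). Write t = 30j + 20. Then (30j + 20)² = 900j² + 1200j + 400 = 30(30j² + 40j + 13) + 10, so t² ≡ 10 (mod 30).

(←) This fails: take t = 10. Then 10² = 100 ≡ 10 (mod 30), yet 10 ≡ 10 (mod 30), not 20.

The forward direction holds; the converse fails.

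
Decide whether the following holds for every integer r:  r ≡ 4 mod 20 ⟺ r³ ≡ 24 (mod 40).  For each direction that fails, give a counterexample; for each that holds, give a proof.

Only the forward implication holds.

(→) Suppose r ≡ 4 (mod 20). Working modulo 40, r ∈ {4, 24}; for each such r, r³ ≡ 24 (mod 40).

(←) This fails: take r = 14. Then 14³ = 2744 ≡ 24 (mod 40), yet 14 ≡ 14 (mod 20), not 4.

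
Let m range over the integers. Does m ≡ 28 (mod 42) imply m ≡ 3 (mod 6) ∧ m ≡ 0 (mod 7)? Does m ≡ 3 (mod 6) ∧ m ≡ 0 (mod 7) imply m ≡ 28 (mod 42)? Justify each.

[⇒] This fails: m = 28 gives 28 ≡ 28 (mod 42) but 28 ≡ 4 (mod 6), so the conjunction on the right does not hold.

[⇐] This fails: m = 21 satisfies both congruences on the right (21 ≡ 3 mod 6 and 21 ≡ 0 mod 7) yet 21 ≡ 21 (mod 42), not 28.

Both directions fail.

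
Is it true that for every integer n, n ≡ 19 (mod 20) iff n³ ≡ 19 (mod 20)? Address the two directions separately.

Both directions hold; the statement is true.

(⟹) Suppose n ≡ 19 (mod 20). Write n = 20j + 19. Then (20j + 19)³ = 8000j³ + 22800j² + 21660j + 6859 = 20(400j³ + 1140j² + 1083j + 342) + 19, so n³ ≡ 19 (mod 20).

(⟸) Conversely, suppose n³ ≡ 19 (mod 20). The only residue r in {0, …, 19} with r³ ≡ 19 (mod 20) is r = 19, so n ≡ 19 (mod 20).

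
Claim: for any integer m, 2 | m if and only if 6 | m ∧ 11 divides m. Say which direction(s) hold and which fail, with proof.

Only the reverse direction holds.

Converse. Suppose 6 ∣ m and 11 ∣ m. Any common multiple of 6 and 11 is a multiple of their lcm; here gcd(6, 11) = 1, so lcm(6, 11) = 6·11 = 66, so 66 ∣ m. Since 2 ∣ 66, it follows that 2 ∣ m.

Forward direction. This fails: take m = 2. Certainly 2 ∣ 2, but 6 ∤ 2.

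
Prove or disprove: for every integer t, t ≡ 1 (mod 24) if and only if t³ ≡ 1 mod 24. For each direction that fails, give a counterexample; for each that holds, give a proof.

Equivalent; both directions hold.

[⇐] Suppose t³ ≡ 1 (mod 24). The only residue r in {0, …, 23} with r³ ≡ 1 (mod 24) is r = 1, so t ≡ 1 (mod 24).

[⇒] Suppose t ≡ 1 (mod 24). Write t = 24j + 1. Then (24j + 1)³ = 13824j³ + 1728j² + 72j + 1 = 24(576j³ + 72j² + 3j) + 1, so t³ ≡ 1 (mod 24).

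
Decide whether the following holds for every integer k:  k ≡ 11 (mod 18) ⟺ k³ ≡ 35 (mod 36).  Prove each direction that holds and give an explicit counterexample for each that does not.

Forward direction. This fails: take k = 29. Then 29 ≡ 11 (mod 18), but 29³ = 24389 ≡ 17 (mod 36), not 35.

Converse. This fails: take k = 23. Then 23³ = 12167 ≡ 35 (mod 36), yet 23 ≡ 5 (mod 18), not 11.

Neither implication holds.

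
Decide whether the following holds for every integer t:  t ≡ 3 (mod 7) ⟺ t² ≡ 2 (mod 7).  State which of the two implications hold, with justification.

Only the forward implication holds.

(→) Suppose t ≡ 3 (mod 7). Write t = 7j + 3. Then (7j + 3)² = 49j² + 42j + 9 = 7(7j² + 6j + 1) + 2, so t² ≡ 2 (mod 7).

(←) This fails: take t = 4. Then 4² = 16 ≡ 2 (mod 7), yet 4 ≡ 4 (mod 7), not 3.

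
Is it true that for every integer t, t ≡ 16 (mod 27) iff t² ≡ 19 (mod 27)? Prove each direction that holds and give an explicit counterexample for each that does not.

(⇒) fails and (⇐) fails.

[⇒] This fails: take t = 16. Then 16 ≡ 16 (mod 27), but 16² = 256 ≡ 13 (mod 27), not 19.

[⇐] This fails: take t = 10. Then 10² = 100 ≡ 19 (mod 27), yet 10 ≡ 10 (mod 27), not 16.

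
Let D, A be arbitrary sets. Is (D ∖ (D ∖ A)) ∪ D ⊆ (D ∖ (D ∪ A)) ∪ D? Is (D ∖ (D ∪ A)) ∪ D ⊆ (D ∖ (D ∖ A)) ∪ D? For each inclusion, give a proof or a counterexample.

(⟹) Let x ∈ (D ∖ (D ∖ A)) ∪ D. Then either x ∈ D and x ∉ A; or x ∈ D ∩ A. In each case x ∈ (D ∖ (D ∪ A)) ∪ D, so (D ∖ (D ∖ A)) ∪ D ⊆ (D ∖ (D ∪ A)) ∪ D.

(⟸) Let x ∈ (D ∖ (D ∪ A)) ∪ D. Then either x ∈ D and x ∉ A; or x ∈ D ∩ A. In each case x ∈ (D ∖ (D ∖ A)) ∪ D, so (D ∖ (D ∪ A)) ∪ D ⊆ (D ∖ (D ∖ A)) ∪ D.

Both inclusions hold; the sets are equal.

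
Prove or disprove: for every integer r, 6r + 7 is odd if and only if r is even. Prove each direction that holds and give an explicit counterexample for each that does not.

[⇐] Suppose r is even. Since 6 is even, 6r is even for every r, so 6r + 7 has the same parity as 7, which is odd. Hence 6r + 7 is odd.

[⇒] This fails: take r = 7. Then 6r + 7 = 49, which is odd, yet r = 7 is odd, not even.

The forward direction fails; the converse holds.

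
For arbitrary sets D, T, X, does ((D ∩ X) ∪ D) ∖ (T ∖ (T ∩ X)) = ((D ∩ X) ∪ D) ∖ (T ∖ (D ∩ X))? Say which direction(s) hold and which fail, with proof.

Reverse inclusion. Let x ∈ ((D ∩ X) ∪ D) ∖ (T ∖ (D ∩ X)). Then either x ∈ D and x ∉ T, X; or x ∈ D ∩ X and x ∉ T; or x ∈ D ∩ T ∩ X. In each case x ∈ ((D ∩ X) ∪ D) ∖ (T ∖ (T ∩ X)), so ((D ∩ X) ∪ D) ∖ (T ∖ (D ∩ X)) ⊆ ((D ∩ X) ∪ D) ∖ (T ∖ (T ∩ X)).

Forward inclusion. Let x ∈ ((D ∩ X) ∪ D) ∖ (T ∖ (T ∩ X)). Then either x ∈ D and x ∉ T, X; or x ∈ D ∩ X and x ∉ T; or x ∈ D ∩ T ∩ X. In each case x ∈ ((D ∩ X) ∪ D) ∖ (T ∖ (D ∩ X)), so ((D ∩ X) ∪ D) ∖ (T ∖ (T ∩ X)) ⊆ ((D ∩ X) ∪ D) ∖ (T ∖ (D ∩ X)).

The two sets are equal.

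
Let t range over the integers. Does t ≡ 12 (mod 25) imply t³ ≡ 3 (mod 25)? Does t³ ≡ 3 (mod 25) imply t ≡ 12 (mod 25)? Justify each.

Both directions hold; the statement is true.

[⇒] Suppose t ≡ 12 (mod 25). Write t = 25j + 12. Then (25j + 12)³ = 15625j³ + 22500j² + 10800j + 1728 = 25(625j³ + 900j² + 432j + 69) + 3, so t³ ≡ 3 (mod 25).

[⇐] Conversely, suppose t³ ≡ 3 (mod 25). The only residue r in {0, …, 24} with r³ ≡ 3 (mod 25) is r = 12, so t ≡ 12 (mod 25).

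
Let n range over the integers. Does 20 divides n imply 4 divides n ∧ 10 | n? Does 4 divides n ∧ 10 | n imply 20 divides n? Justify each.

Both directions hold.

Converse. Suppose 4 ∣ n and 10 ∣ n. Any common multiple of 4 and 10 is a multiple of their lcm; here lcm(4, 10) = 4·10/gcd(4, 10) = 40/2 = 20, so 20 ∣ n.

Forward direction. If 20 ∣ n, write n = 20q. Since 20 = 5·4, n = 4·(5q), so 4 ∣ n; and since 20 = 2·10, n = 10·(2q), so 10 ∣ n.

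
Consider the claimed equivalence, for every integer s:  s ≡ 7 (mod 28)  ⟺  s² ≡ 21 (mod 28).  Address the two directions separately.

Only the forward direction holds.

(⇒) Suppose s ≡ 7 (mod 28). Write s = 28j + 7. Then (28j + 7)² = 784j² + 392j + 49 = 28(28j² + 14j + 1) + 21, so s² ≡ 21 (mod 28).

(⇐) This fails: take s = 21. Then 21² = 441 ≡ 21 (mod 28), yet 21 ≡ 21 (mod 28), not 7.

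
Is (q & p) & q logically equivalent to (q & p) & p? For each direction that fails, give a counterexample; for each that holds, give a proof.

(→) Assume the antecedent. If q is true, the antecedent forces (q = T, p = T), and (q & p) & p holds there. If q is false, the antecedent cannot hold. Either way (q & p) & p holds.

(←) Assume the antecedent. If q is true, the antecedent forces (q = T, p = T), and (q & p) & q holds there. If q is false, the antecedent cannot hold. Either way (q & p) & q holds.

Both directions hold; the statement is true.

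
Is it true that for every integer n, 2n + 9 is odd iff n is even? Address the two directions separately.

Forward direction. This fails: take n = 7. Then 2n + 9 = 23, which is odd, yet n = 7 is odd, not even.

Converse. Suppose n is even. Since 2 is even, 2n is even for every n, so 2n + 9 has the same parity as 9, which is odd. Hence 2n + 9 is odd.

The forward direction fails; the converse holds.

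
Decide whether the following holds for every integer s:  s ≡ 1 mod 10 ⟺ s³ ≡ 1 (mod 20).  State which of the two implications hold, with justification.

Only the converse holds.

[⇒] This fails: take s = 11. Then 11 ≡ 1 (mod 10), but 11³ = 1331 ≡ 11 (mod 20), not 1.

[⇐] Conversely, the residues r modulo 20 with r³ ≡ 1 (mod 20) are exactly {1}, and each is ≡ 1 (mod 10).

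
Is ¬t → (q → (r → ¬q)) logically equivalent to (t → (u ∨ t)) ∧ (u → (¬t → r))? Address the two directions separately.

[⇒] This fails. Under u = T, q = F, r = F, t = F, the left side is true but the right side is false.

[⇐] This fails. Under u = F, q = T, r = T, t = F, the left side is false but the right side is true.

(⇒) fails and (⇐) fails.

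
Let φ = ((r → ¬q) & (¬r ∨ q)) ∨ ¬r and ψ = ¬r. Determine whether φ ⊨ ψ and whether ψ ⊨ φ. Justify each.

Both directions hold; the statement is true.

Forward direction. Assume the antecedent. If q is true, the antecedent forces (q = T, r = F), and ¬r holds there. If q is false, the antecedent forces (q = F, r = F), and ¬r holds there. Either way ¬r holds.

Converse. Assume the antecedent. If q is true, the antecedent forces (q = T, r = F), and ((r → ¬q) & (¬r ∨ q)) ∨ ¬r holds there. If q is false, the antecedent forces (q = F, r = F), and ((r → ¬q) & (¬r ∨ q)) ∨ ¬r holds there. Either way ((r → ¬q) & (¬r ∨ q)) ∨ ¬r holds.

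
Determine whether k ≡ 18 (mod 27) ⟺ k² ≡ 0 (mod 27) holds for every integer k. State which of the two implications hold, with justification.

Not equivalent: only (⇒) holds.

Converse. This fails: take k = 0. Then 0² = 0 ≡ 0 (mod 27), yet 0 ≡ 0 (mod 27), not 18.

Forward direction. Suppose k ≡ 18 (mod 27). Write k = 27j + 18. Then (27j + 18)² = 729j² + 972j + 324 = 27(27j² + 36j + 12) + 0, so k² ≡ 0 (mod 27).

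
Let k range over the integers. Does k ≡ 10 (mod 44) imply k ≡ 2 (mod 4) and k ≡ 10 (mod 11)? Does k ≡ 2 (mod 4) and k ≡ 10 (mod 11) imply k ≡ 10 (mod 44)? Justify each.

Both implications hold.

(⟹) Suppose k ≡ 10 (mod 44); write k = 44j + 10. Since 4 ∣ 44, reducing mod 4 gives k ≡ 10 ≡ 2 (mod 4); since 11 ∣ 44, reducing mod 11 gives k ≡ 10 (mod 11).

(⟸) Conversely, if k ≡ 2 (mod 4) and k ≡ 10 (mod 11), then by the Chinese remainder theorem k ≡ 10 (mod 44). This is exactly k ≡ 10 (mod 44).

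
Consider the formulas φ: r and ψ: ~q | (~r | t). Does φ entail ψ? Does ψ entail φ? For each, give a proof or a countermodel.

(⟹) This fails. Under t = F, r = T, q = T, the left side is true but the right side is false.

(⟸) This fails. Under t = F, r = F, q = F, the left side is false but the right side is true.

Neither implication holds.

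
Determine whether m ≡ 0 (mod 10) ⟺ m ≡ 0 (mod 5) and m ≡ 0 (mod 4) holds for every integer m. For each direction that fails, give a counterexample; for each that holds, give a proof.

(⇒) fails; (⇐) holds.

Converse. If m ≡ 0 (mod 5) and m ≡ 0 (mod 4), then by the Chinese remainder theorem m ≡ 0 (mod 20). Since 0 ≡ 0 (mod 10) and 10 ∣ 20, we get m ≡ 0 (mod 10).

Forward direction. This fails: m = 10 gives 10 ≡ 0 (mod 10) but 10 ≡ 2 (mod 4), so the conjunction on the right does not hold.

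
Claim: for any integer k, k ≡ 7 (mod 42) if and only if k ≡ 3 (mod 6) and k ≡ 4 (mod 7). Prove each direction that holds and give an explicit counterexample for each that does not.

Both directions fail.

[⇒] This fails: k = 7 gives 7 ≡ 7 (mod 42) but 7 ≡ 1 (mod 6), so the conjunction on the right does not hold.

[⇐] This fails: k = 39 satisfies both congruences on the right (39 ≡ 3 mod 6 and 39 ≡ 4 mod 7) yet 39 ≡ 39 (mod 42), not 7.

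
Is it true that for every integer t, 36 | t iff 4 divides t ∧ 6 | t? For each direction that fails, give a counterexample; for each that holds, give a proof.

(→) If 36 ∣ t, write t = 36q. Since 36 = 9·4, t = 4·(9q), so 4 ∣ t; and since 36 = 6·6, t = 6·(6q), so 6 ∣ t.

(←) This fails: take t = 12. Both 4 ∣ 12 and 6 ∣ 12, yet 12 is not a multiple of 36 (since 12 = 0·36 + 12), so 36 ∤ 12.

(⇒) holds; (⇐) fails.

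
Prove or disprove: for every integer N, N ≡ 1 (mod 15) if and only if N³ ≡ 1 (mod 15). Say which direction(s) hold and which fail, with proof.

Equivalent; both directions hold.

(⇒) Suppose N ≡ 1 (mod 15). Write N = 15j + 1. Then (15j + 1)³ = 3375j³ + 675j² + 45j + 1 = 15(225j³ + 45j² + 3j) + 1, so N³ ≡ 1 (mod 15).

(⇐) Conversely, suppose N³ ≡ 1 (mod 15). The only residue r in {0, …, 14} with r³ ≡ 1 (mod 15) is r = 1, so N ≡ 1 (mod 15).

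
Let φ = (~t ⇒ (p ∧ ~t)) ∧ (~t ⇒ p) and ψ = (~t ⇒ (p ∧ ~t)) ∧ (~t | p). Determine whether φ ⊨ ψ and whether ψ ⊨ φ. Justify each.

The forward direction fails; the converse holds.

[⇒] This fails. Under t = T, p = F, the left side is true but the right side is false.

[⇐] Assume the antecedent. If t is true, (~t ⇒ (p ∧ ~t)) ∧ (~t ⇒ p) reduces to true regardless of the other variables. If t is false, the antecedent forces (t = F, p = T), and (~t ⇒ (p ∧ ~t)) ∧ (~t ⇒ p) holds there. Either way (~t ⇒ (p ∧ ~t)) ∧ (~t ⇒ p) holds.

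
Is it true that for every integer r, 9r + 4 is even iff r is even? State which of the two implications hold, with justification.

Forward direction. Suppose 9r + 4 is even. Since 9 is odd, 9r and r have the same parity, so 9r + 4 ≡ r + 4 (mod 2). As 4 is even, 9r + 4 is even exactly when r is even. Thus r is even.

Converse. Suppose r is even; write r = 2j. Then 9r + 4 = 9·(2j) + 4 = 2·9j + 4, which is even.

Both implications hold.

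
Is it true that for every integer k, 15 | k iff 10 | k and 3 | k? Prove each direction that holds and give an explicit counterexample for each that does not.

Only the reverse direction holds.

(→) This fails: take k = 15. Certainly 15 ∣ 15, but 10 ∤ 15.

(←) Suppose 10 ∣ k and 3 ∣ k. Any common multiple of 10 and 3 is a multiple of their lcm; here gcd(10, 3) = 1, so lcm(10, 3) = 10·3 = 30, so 30 ∣ k. Since 15 ∣ 30, it follows that 15 ∣ k.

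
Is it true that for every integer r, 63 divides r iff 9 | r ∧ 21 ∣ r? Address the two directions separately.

[⇐] Suppose 9 ∣ r and 21 ∣ r. Any common multiple of 9 and 21 is a multiple of their lcm; here lcm(9, 21) = 9·21/gcd(9, 21) = 189/3 = 63, so 63 ∣ r.

[⇒] If 63 ∣ r, write r = 63q. Since 63 = 7·9, r = 9·(7q), so 9 ∣ r; and since 63 = 3·21, r = 21·(3q), so 21 ∣ r.

The biconditional holds.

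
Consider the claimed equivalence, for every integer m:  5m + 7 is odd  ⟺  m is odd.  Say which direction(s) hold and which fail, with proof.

(⇒) This fails: m = 4 gives 5m + 7 = 27, which is odd, but 4 is even, not odd.

(⇐) This also fails: m = 7 is odd, but 5m + 7 = 42 is even, not odd.

Both directions fail.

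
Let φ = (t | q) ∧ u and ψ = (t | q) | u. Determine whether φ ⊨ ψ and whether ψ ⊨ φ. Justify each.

The forward direction holds; the converse fails.

(→) Assume the antecedent. If q is true, (t | q) | u reduces to true regardless of the other variables. If q is false, the antecedent forces (q = F, t = T, u = T), and (t | q) | u holds there. Either way (t | q) | u holds.

(←) This fails. Under q = T, t = F, u = F, the left side is false but the right side is true.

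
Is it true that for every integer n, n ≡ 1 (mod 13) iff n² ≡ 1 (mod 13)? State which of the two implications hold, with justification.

(⇒) Suppose n ≡ 1 (mod 13). Write n = 13j + 1. Then (13j + 1)² = 169j² + 26j + 1 = 13(13j² + 2j) + 1, so n² ≡ 1 (mod 13).

(⇐) This fails: take n = 12. Then 12² = 144 ≡ 1 (mod 13), yet 12 ≡ 12 (mod 13), not 1.

Only the forward implication holds.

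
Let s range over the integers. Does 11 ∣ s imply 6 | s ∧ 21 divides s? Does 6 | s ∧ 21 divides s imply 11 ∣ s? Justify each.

Neither implication holds.

Forward direction. This fails: take s = 11. Certainly 11 ∣ 11, but 6 ∤ 11.

Converse. This fails: take s = 42. Both 6 ∣ 42 and 21 ∣ 42, yet 42 is not a multiple of 11 (since 42 = 3·11 + 9), so 11 ∤ 42.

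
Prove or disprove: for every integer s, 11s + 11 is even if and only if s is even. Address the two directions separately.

(⇒) fails and (⇐) fails.

(⟹) This fails: s = 1 gives 11s + 11 = 22, which is even, but 1 is odd, not even.

(⟸) This also fails: s = 0 is even, but 11s + 11 = 11 is odd, not even.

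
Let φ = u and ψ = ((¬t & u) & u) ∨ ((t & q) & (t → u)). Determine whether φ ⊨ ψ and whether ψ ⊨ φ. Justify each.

Not equivalent: only (⇐) holds.

Forward direction. This fails. Under t = T, u = T, q = F, the left side is true but the right side is false.

Converse. Assume the antecedent. If t is true, the antecedent forces (t = T, u = T, q = T), and u holds there. If t is false, the antecedent forces (t = F, u = T, q = F) or (t = F, u = T, q = T), and u holds there. Either way u holds.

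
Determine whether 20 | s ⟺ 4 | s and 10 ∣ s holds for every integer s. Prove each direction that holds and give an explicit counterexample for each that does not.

Converse. Suppose 4 ∣ s and 10 ∣ s. Any common multiple of 4 and 10 is a multiple of their lcm; here lcm(4, 10) = 4·10/gcd(4, 10) = 40/2 = 20, so 20 ∣ s.

Forward direction. If 20 ∣ s, write s = 20q. Since 20 = 5·4, s = 4·(5q), so 4 ∣ s; and since 20 = 2·10, s = 10·(2q), so 10 ∣ s.

Equivalent; both directions hold.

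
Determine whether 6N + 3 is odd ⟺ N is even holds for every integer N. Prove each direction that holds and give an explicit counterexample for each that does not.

Not equivalent: only (⇐) holds.

Forward direction. This fails: take N = 3. Then 6N + 3 = 21, which is odd, yet N = 3 is odd, not even.

Converse. Suppose N is even. Since 6 is even, 6N is even for every N, so 6N + 3 has the same parity as 3, which is odd. Hence 6N + 3 is odd.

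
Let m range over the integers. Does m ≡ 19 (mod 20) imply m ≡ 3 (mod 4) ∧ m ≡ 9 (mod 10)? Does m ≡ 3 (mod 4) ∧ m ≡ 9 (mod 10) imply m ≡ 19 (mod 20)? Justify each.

Equivalent; both directions hold.

(⟹) Suppose m ≡ 19 (mod 20); write m = 20j + 19. Since 4 ∣ 20, reducing mod 4 gives m ≡ 19 ≡ 3 (mod 4); since 10 ∣ 20, reducing mod 10 gives m ≡ 19 ≡ 9 (mod 10).

(⟸) Conversely, if m ≡ 3 (mod 4) and m ≡ 9 (mod 10), then by the Chinese remainder theorem m ≡ 19 (mod 20). This is exactly m ≡ 19 (mod 20).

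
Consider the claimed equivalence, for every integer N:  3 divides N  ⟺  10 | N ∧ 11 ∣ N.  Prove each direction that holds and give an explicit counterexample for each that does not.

(⟹) This fails: take N = 3. Certainly 3 ∣ 3, but 10 ∤ 3.

(⟸) This fails: take N = 110. Both 10 ∣ 110 and 11 ∣ 110, yet 110 is not a multiple of 3 (since 110 = 36·3 + 2), so 3 ∤ 110.

Neither implication holds.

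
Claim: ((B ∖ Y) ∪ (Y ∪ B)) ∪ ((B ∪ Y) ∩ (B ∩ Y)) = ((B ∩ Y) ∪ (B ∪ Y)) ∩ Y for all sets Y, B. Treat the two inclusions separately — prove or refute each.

(⟹) This inclusion fails. Take Y = ∅, B = {1}; then 1 ∈ ((B ∖ Y) ∪ (Y ∪ B)) ∪ ((B ∪ Y) ∩ (B ∩ Y)) but 1 ∉ ((B ∩ Y) ∪ (B ∪ Y)) ∩ Y.

(⟸) Let x ∈ ((B ∩ Y) ∪ (B ∪ Y)) ∩ Y. Then either x ∈ Y and x ∉ B; or x ∈ Y ∩ B. In each case x ∈ ((B ∖ Y) ∪ (Y ∪ B)) ∪ ((B ∪ Y) ∩ (B ∩ Y)), so ((B ∩ Y) ∪ (B ∪ Y)) ∩ Y ⊆ ((B ∖ Y) ∪ (Y ∪ B)) ∪ ((B ∪ Y) ∩ (B ∩ Y)).

Only the reverse inclusion holds.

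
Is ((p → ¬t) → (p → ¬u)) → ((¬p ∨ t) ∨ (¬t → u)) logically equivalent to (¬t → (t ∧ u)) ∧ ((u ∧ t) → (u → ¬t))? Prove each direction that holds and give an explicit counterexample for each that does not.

The forward direction fails; the converse holds.

(⟹) This fails. Under p = F, t = F, u = F, the left side is true but the right side is false.

(⟸) Assume the antecedent. If p is true, the antecedent forces (p = T, t = T, u = F), and the consequent holds there. If p is false, the consequent reduces to true regardless of the other variables. Either way the consequent holds.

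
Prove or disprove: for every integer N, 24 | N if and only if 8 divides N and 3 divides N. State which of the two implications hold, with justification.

Forward direction. If 24 ∣ N, write N = 24q. Since 24 = 3·8, N = 8·(3q), so 8 ∣ N; and since 24 = 8·3, N = 3·(8q), so 3 ∣ N.

Converse. Suppose 8 ∣ N and 3 ∣ N. Any common multiple of 8 and 3 is a multiple of their lcm; here gcd(8, 3) = 1, so lcm(8, 3) = 8·3 = 24, so 24 ∣ N.

Both directions hold; the statement is true.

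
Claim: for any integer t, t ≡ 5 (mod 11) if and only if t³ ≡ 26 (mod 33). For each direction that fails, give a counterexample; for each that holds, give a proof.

(⟹) This fails: take t = 16. Then 16 ≡ 5 (mod 11), but 16³ = 4096 ≡ 4 (mod 33), not 26.

(⟸) Conversely, the residues r modulo 33 with r³ ≡ 26 (mod 33) are exactly {5}, and each is ≡ 5 (mod 11).

Only the reverse direction holds.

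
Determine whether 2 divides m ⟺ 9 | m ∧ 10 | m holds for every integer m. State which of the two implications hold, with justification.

(⇒) fails; (⇐) holds.

(→) This fails: take m = 2. Certainly 2 ∣ 2, but 9 ∤ 2.

(←) Suppose 9 ∣ m and 10 ∣ m. Any common multiple of 9 and 10 is a multiple of their lcm; here gcd(9, 10) = 1, so lcm(9, 10) = 9·10 = 90, so 90 ∣ m. Since 2 ∣ 90, it follows that 2 ∣ m.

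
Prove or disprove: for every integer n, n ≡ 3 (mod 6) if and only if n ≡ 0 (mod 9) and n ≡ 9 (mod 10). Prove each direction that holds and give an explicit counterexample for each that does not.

Not equivalent: only (⇐) holds.

(⟹) This fails: n = 33 gives 33 ≡ 3 (mod 6) but 33 ≡ 6 (mod 9), so the conjunction on the right does not hold.

(⟸) Conversely, if n ≡ 0 (mod 9) and n ≡ 9 (mod 10), then by the Chinese remainder theorem n ≡ 9 (mod 90). Since 9 ≡ 3 (mod 6) and 6 ∣ 90, we get n ≡ 3 (mod 6).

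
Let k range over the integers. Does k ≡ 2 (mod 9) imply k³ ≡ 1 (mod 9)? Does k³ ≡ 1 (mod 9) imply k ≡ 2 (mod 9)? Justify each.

[⇒] This fails: take k = 2. Then 2 ≡ 2 (mod 9), but 2³ = 8 ≡ 8 (mod 9), not 1.

[⇐] This fails: take k = 1. Then 1³ = 1 ≡ 1 (mod 9), yet 1 ≡ 1 (mod 9), not 2.

(⇒) fails and (⇐) fails.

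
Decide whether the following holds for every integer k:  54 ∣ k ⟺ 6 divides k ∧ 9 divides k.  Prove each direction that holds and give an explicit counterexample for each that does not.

(→) If 54 ∣ k, write k = 54q. Since 54 = 9·6, k = 6·(9q), so 6 ∣ k; and since 54 = 6·9, k = 9·(6q), so 9 ∣ k.

(←) This fails: take k = 18. Both 6 ∣ 18 and 9 ∣ 18, yet 18 is not a multiple of 54 (since 18 = 0·54 + 18), so 54 ∤ 18.

Only the forward direction holds.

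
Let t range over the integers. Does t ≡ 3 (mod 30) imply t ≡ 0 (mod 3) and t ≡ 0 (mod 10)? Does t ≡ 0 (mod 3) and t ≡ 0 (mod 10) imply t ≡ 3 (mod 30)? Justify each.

[⇒] This fails: t = 3 gives 3 ≡ 3 (mod 30) but 3 ≡ 3 (mod 10), so the conjunction on the right does not hold.

[⇐] This fails: t = 0 satisfies both congruences on the right (0 ≡ 0 mod 3 and 0 ≡ 0 mod 10) yet 0 ≡ 0 (mod 30), not 3.

Neither direction holds.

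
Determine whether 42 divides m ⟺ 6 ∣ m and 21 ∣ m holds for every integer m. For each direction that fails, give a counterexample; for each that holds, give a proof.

Both implications hold.

Forward direction. If 42 ∣ m, write m = 42q. Since 42 = 7·6, m = 6·(7q), so 6 ∣ m; and since 42 = 2·21, m = 21·(2q), so 21 ∣ m.

Converse. Suppose 6 ∣ m and 21 ∣ m. Any common multiple of 6 and 21 is a multiple of their lcm; here lcm(6, 21) = 6·21/gcd(6, 21) = 126/3 = 42, so 42 ∣ m.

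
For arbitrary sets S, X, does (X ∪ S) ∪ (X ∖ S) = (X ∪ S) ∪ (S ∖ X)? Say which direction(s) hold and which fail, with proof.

Both inclusions hold.

(⊇) Let x ∈ (X ∪ S) ∪ (S ∖ X). Then either x ∈ S and x ∉ X; or x ∈ X and x ∉ S; or x ∈ S ∩ X. In each case x ∈ (X ∪ S) ∪ (X ∖ S), so (X ∪ S) ∪ (S ∖ X) ⊆ (X ∪ S) ∪ (X ∖ S).

(⊆) Let x ∈ (X ∪ S) ∪ (X ∖ S). Then either x ∈ S and x ∉ X; or x ∈ X and x ∉ S; or x ∈ S ∩ X. In each case x ∈ (X ∪ S) ∪ (S ∖ X), so (X ∪ S) ∪ (X ∖ S) ⊆ (X ∪ S) ∪ (S ∖ X).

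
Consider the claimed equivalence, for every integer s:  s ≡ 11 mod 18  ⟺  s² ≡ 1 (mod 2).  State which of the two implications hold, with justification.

(→) Suppose s ≡ 11 (mod 18). Then s² ≡ 11² = 121 (mod 18), and since 2 ∣ 18, also s² ≡ 1 (mod 2).

(←) This fails: take s = 1. Then 1² = 1 ≡ 1 (mod 2), yet 1 ≡ 1 (mod 18), not 11.

The forward direction holds; the converse fails.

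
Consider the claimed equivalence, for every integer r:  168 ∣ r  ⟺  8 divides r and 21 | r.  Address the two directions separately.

[⇒] If 168 ∣ r, write r = 168q. Since 168 = 21·8, r = 8·(21q), so 8 ∣ r; and since 168 = 8·21, r = 21·(8q), so 21 ∣ r.

[⇐] Suppose 8 ∣ r and 21 ∣ r. Any common multiple of 8 and 21 is a multiple of their lcm; here gcd(8, 21) = 1, so lcm(8, 21) = 8·21 = 168, so 168 ∣ r.

Both implications hold.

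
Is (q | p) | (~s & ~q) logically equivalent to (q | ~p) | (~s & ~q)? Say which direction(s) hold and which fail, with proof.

(⟹) This fails. Under p = T, q = F, s = T, the left side is true but the right side is false.

(⟸) This fails. Under p = F, q = F, s = T, the left side is false but the right side is true.

Neither implication holds.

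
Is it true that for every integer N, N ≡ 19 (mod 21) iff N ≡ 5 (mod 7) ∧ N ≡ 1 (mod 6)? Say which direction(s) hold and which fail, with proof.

(←) If N ≡ 5 (mod 7) and N ≡ 1 (mod 6), then by the Chinese remainder theorem N ≡ 19 (mod 42). Since 19 ≡ 19 (mod 21) and 21 ∣ 42, we get N ≡ 19 (mod 21).

(→) This fails: N = 40 gives 40 ≡ 19 (mod 21) but 40 ≡ 4 (mod 6), so the conjunction on the right does not hold.

Only the converse holds.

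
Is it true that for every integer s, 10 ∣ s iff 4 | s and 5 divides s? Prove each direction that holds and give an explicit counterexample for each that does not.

Forward direction. This fails: take s = 10. Certainly 10 ∣ 10, but 4 ∤ 10.

Converse. Suppose 4 ∣ s and 5 ∣ s. Any common multiple of 4 and 5 is a multiple of their lcm; here gcd(4, 5) = 1, so lcm(4, 5) = 4·5 = 20, so 20 ∣ s. Since 10 ∣ 20, it follows that 10 ∣ s.

The forward direction fails; the converse holds.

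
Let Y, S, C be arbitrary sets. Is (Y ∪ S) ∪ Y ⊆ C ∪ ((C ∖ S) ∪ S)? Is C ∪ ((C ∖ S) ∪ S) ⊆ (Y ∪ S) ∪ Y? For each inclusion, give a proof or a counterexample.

Forward inclusion. This inclusion fails. Take Y = {1}, S = ∅, C = ∅; then 1 ∈ (Y ∪ S) ∪ Y but 1 ∉ C ∪ ((C ∖ S) ∪ S).

Reverse inclusion. This inclusion fails. Take Y = ∅, S = ∅, C = {1}; then 1 ∈ C ∪ ((C ∖ S) ∪ S) but 1 ∉ (Y ∪ S) ∪ Y.

Both inclusions fail.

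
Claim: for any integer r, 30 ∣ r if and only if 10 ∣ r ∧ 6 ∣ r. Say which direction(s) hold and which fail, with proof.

(→) If 30 ∣ r, write r = 30q. Since 30 = 3·10, r = 10·(3q), so 10 ∣ r; and since 30 = 5·6, r = 6·(5q), so 6 ∣ r.

(←) Suppose 10 ∣ r and 6 ∣ r. Any common multiple of 10 and 6 is a multiple of their lcm; here lcm(10, 6) = 10·6/gcd(10, 6) = 60/2 = 30, so 30 ∣ r.

Both directions hold; the statement is true.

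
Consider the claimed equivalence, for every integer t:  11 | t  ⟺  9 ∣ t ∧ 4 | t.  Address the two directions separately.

(⟹) This fails: take t = 11. Certainly 11 ∣ 11, but 9 ∤ 11.

(⟸) This fails: take t = 36. Both 9 ∣ 36 and 4 ∣ 36, yet 36 is not a multiple of 11 (since 36 = 3·11 + 3), so 11 ∤ 36.

Neither direction holds.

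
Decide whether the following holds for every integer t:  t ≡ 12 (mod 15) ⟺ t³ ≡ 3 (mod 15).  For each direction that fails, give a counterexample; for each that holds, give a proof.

Equivalent; both directions hold.

(←) Suppose t³ ≡ 3 (mod 15). The only residue r in {0, …, 14} with r³ ≡ 3 (mod 15) is r = 12, so t ≡ 12 (mod 15).

(→) Suppose t ≡ 12 (mod 15). Write t = 15j + 12. Then (15j + 12)³ = 3375j³ + 8100j² + 6480j + 1728 = 15(225j³ + 540j² + 432j + 115) + 3, so t³ ≡ 3 (mod 15).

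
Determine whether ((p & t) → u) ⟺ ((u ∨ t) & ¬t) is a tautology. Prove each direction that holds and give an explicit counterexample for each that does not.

(⟹) This fails. Under u = F, p = F, t = F, the left side is true but the right side is false.

(⟸) Assume the antecedent. If u is true, (p & t) → u reduces to true regardless of the other variables. If u is false, the antecedent cannot hold. Either way (p & t) → u holds.

Only the converse holds.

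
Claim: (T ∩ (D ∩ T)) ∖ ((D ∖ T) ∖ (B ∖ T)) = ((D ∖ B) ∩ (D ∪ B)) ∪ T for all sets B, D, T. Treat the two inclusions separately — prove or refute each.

Only the forward inclusion holds.

(⊆) Let x ∈ (T ∩ (D ∩ T)) ∖ ((D ∖ T) ∖ (B ∖ T)). Then either x ∈ D ∩ T and x ∉ B; or x ∈ B ∩ D ∩ T. In each case x ∈ ((D ∖ B) ∩ (D ∪ B)) ∪ T, so (T ∩ (D ∩ T)) ∖ ((D ∖ T) ∖ (B ∖ T)) ⊆ ((D ∖ B) ∩ (D ∪ B)) ∪ T.

(⊇) This inclusion fails. Take B = ∅, D = {1}, T = ∅; then 1 ∈ ((D ∖ B) ∩ (D ∪ B)) ∪ T but 1 ∉ (T ∩ (D ∩ T)) ∖ ((D ∖ T) ∖ (B ∖ T)).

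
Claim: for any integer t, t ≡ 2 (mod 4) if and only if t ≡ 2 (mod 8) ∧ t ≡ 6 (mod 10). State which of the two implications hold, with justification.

[⇐] If t ≡ 2 (mod 8) and t ≡ 6 (mod 10), then by the Chinese remainder theorem t ≡ 26 (mod 40). Since 26 ≡ 2 (mod 4) and 4 ∣ 40, we get t ≡ 2 (mod 4).

[⇒] This fails: t = 2 gives 2 ≡ 2 (mod 4) but 2 ≡ 2 (mod 10), so the conjunction on the right does not hold.

Not equivalent: only (⇐) holds.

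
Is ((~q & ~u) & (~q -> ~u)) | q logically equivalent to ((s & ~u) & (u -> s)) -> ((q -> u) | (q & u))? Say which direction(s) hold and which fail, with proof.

Both directions fail.

(⇒) This fails. Under u = F, s = T, q = T, the left side is true but the right side is false.

(⇐) This fails. Under u = T, s = F, q = F, the left side is false but the right side is true.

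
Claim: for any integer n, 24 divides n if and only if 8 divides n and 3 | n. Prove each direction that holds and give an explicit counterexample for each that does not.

Forward direction. If 24 ∣ n, write n = 24q. Since 24 = 3·8, n = 8·(3q), so 8 ∣ n; and since 24 = 8·3, n = 3·(8q), so 3 ∣ n.

Converse. Suppose 8 ∣ n and 3 ∣ n. Any common multiple of 8 and 3 is a multiple of their lcm; here gcd(8, 3) = 1, so lcm(8, 3) = 8·3 = 24, so 24 ∣ n.

Equivalent; both directions hold.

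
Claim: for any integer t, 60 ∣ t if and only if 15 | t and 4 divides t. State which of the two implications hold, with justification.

(⟹) If 60 ∣ t, write t = 60q. Since 60 = 4·15, t = 15·(4q), so 15 ∣ t; and since 60 = 15·4, t = 4·(15q), so 4 ∣ t.

(⟸) Suppose 15 ∣ t and 4 ∣ t. Any common multiple of 15 and 4 is a multiple of their lcm; here gcd(15, 4) = 1, so lcm(15, 4) = 15·4 = 60, so 60 ∣ t.

Equivalent; both directions hold.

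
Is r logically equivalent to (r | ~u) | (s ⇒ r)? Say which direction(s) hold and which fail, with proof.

Converse. This fails. Under s = F, r = F, u = F, the left side is false but the right side is true.

Forward direction. Assume the antecedent. If s is true, the antecedent forces (s = T, r = T, u = F) or (s = T, r = T, u = T), and (r | ~u) | (s ⇒ r) holds there. If s is false, (r | ~u) | (s ⇒ r) reduces to true regardless of the other variables. Either way (r | ~u) | (s ⇒ r) holds.

Only the forward implication holds.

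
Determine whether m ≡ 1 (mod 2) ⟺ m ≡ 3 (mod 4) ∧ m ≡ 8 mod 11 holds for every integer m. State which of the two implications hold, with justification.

The forward direction fails; the converse holds.

[⇒] This fails: m = 1 gives 1 ≡ 1 (mod 2) but 1 ≡ 1 (mod 4), so the conjunction on the right does not hold.

[⇐] Conversely, if m ≡ 3 (mod 4) and m ≡ 8 (mod 11), then by the Chinese remainder theorem m ≡ 19 (mod 44). Since 19 ≡ 1 (mod 2) and 2 ∣ 44, we get m ≡ 1 (mod 2).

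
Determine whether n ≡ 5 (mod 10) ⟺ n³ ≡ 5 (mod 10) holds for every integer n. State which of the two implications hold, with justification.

[⇒] Suppose n ≡ 5 (mod 10). Write n = 10j + 5. Then (10j + 5)³ = 1000j³ + 1500j² + 750j + 125 = 10(100j³ + 150j² + 75j + 12) + 5, so n³ ≡ 5 (mod 10).

[⇐] Conversely, suppose n³ ≡ 5 (mod 10). The only residue r in {0, …, 9} with r³ ≡ 5 (mod 10) is r = 5, so n ≡ 5 (mod 10).

Both directions hold; the statement is true.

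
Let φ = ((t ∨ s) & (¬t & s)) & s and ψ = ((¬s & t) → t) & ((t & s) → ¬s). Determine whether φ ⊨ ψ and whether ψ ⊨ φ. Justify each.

Not equivalent: only (⇒) holds.

(⟸) This fails. Under s = F, t = F, the left side is false but the right side is true.

(⟹) Assume the antecedent. If s is true, the antecedent forces (s = T, t = F), and the consequent holds there. If s is false, the antecedent cannot hold. Either way the consequent holds.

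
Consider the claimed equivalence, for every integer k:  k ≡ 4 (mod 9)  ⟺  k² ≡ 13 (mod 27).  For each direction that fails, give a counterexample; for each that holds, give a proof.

(⇒) fails and (⇐) fails.

[⇒] This fails: take k = 4. Then 4 ≡ 4 (mod 9), but 4² = 16 ≡ 16 (mod 27), not 13.

[⇐] This fails: take k = 11. Then 11² = 121 ≡ 13 (mod 27), yet 11 ≡ 2 (mod 9), not 4.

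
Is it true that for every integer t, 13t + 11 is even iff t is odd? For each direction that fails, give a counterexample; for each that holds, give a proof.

(←) Suppose t is odd; write t = 2j + 1. Then 13t + 11 = 13·(2j + 1) + 11 = 2·13j + 24, which is even.

(→) Suppose 13t + 11 is even. Since 13 is odd, 13t and t have the same parity, so 13t + 11 ≡ t + 11 (mod 2). As 11 is odd, 13t + 11 is even exactly when t is odd. Thus t is odd.

Both directions hold.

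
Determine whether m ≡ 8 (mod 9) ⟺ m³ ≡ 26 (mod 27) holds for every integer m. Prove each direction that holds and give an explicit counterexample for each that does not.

Equivalent; both directions hold.

Forward direction. Suppose m ≡ 8 (mod 9). Working modulo 27, m ∈ {8, 17, 26}; for each such r, r³ ≡ 26 (mod 27).

Converse. The residues r modulo 27 with r³ ≡ 26 (mod 27) are exactly {8, 17, 26}, and each is ≡ 8 (mod 9).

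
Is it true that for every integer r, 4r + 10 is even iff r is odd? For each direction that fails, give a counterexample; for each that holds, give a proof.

(→) This fails: take r = 4. Then 4r + 10 = 26, which is even, yet r = 4 is even, not odd.

(←) Suppose r is odd. Since 4 is even, 4r is even for every r, so 4r + 10 has the same parity as 10, which is even. Hence 4r + 10 is even.

(⇒) fails; (⇐) holds.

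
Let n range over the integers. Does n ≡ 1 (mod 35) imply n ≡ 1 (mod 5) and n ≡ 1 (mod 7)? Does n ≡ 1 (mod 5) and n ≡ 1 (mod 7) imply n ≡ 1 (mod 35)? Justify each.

(→) Suppose n ≡ 1 (mod 35); write n = 35j + 1. Since 5 ∣ 35, reducing mod 5 gives n ≡ 1 (mod 5); since 7 ∣ 35, reducing mod 7 gives n ≡ 1 (mod 7).

(←) Conversely, if n ≡ 1 (mod 5) and n ≡ 1 (mod 7), then by the Chinese remainder theorem n ≡ 1 (mod 35). This is exactly n ≡ 1 (mod 35).

Both directions hold; the statement is true.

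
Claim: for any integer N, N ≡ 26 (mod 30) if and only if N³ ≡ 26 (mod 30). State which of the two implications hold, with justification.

(⟹) Suppose N ≡ 26 (mod 30). Write N = 30j + 26. Then (30j + 26)³ = 27000j³ + 70200j² + 60840j + 17576 = 30(900j³ + 2340j² + 2028j + 585) + 26, so N³ ≡ 26 (mod 30).

(⟸) Conversely, suppose N³ ≡ 26 (mod 30). The only residue r in {0, …, 29} with r³ ≡ 26 (mod 30) is r = 26, so N ≡ 26 (mod 30).

The biconditional holds.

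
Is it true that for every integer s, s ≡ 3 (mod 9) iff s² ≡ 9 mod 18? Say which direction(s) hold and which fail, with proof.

(⇒) This fails: take s = 12. Then 12 ≡ 3 (mod 9), but 12² = 144 ≡ 0 (mod 18), not 9.

(⇐) This fails: take s = 9. Then 9² = 81 ≡ 9 (mod 18), yet 9 ≡ 0 (mod 9), not 3.

Both directions fail.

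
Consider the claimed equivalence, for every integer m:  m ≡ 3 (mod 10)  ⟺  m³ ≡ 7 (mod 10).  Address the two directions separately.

Both directions hold; the statement is true.

(→) Suppose m ≡ 3 (mod 10). Write m = 10j + 3. Then (10j + 3)³ = 1000j³ + 900j² + 270j + 27 = 10(100j³ + 90j² + 27j + 2) + 7, so m³ ≡ 7 (mod 10).

(←) Conversely, suppose m³ ≡ 7 (mod 10). The only residue r in {0, …, 9} with r³ ≡ 7 (mod 10) is r = 3, so m ≡ 3 (mod 10).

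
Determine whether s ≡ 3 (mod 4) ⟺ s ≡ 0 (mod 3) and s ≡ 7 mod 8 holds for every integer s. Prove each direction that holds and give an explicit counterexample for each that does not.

[⇒] This fails: s = 3 gives 3 ≡ 3 (mod 4) but 3 ≡ 3 (mod 8), so the conjunction on the right does not hold.

[⇐] Conversely, if s ≡ 0 (mod 3) and s ≡ 7 (mod 8), then by the Chinese remainder theorem s ≡ 15 (mod 24). Since 15 ≡ 3 (mod 4) and 4 ∣ 24, we get s ≡ 3 (mod 4).

Only the converse holds.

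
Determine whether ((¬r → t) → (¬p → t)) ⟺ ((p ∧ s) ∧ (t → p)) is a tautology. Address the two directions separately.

(⟹) This fails. Under p = F, r = F, s = F, t = F, the left side is true but the right side is false.

(⟸) Assume the antecedent. If p is true, (¬r → t) → (¬p → t) reduces to true regardless of the other variables. If p is false, the antecedent cannot hold. Either way (¬r → t) → (¬p → t) holds.

(⇒) fails; (⇐) holds.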